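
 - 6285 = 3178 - 9463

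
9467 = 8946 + 521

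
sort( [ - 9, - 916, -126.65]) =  [ - 916,-126.65 , - 9]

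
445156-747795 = -302639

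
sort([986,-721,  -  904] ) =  [-904, - 721, 986] 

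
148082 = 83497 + 64585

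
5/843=5/843 = 0.01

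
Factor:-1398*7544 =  - 10546512 = -2^4*3^1 * 23^1*41^1 *233^1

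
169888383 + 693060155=862948538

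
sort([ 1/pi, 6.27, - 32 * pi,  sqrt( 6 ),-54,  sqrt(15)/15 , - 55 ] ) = [ - 32*pi, -55, - 54, sqrt (15) /15,1/pi, sqrt (6 ),6.27]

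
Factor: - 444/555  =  -4/5 = -2^2*5^( - 1) 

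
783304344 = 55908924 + 727395420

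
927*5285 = 4899195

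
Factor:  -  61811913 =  - 3^1*20603971^1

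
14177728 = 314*45152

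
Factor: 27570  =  2^1 * 3^1*5^1* 919^1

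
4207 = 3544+663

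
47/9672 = 47/9672 = 0.00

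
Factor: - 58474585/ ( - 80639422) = 2^( - 1)*5^1*13^1*29^1 * 67^1*463^1*983^(-1)*41017^( -1) 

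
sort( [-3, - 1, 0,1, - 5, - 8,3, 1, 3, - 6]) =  [ - 8, - 6, - 5,-3, - 1 , 0,1, 1,3,3]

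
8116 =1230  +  6886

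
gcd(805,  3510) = 5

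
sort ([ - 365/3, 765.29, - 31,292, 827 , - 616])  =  [  -  616, -365/3, - 31, 292 , 765.29, 827] 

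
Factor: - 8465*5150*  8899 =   -  387949680250 =- 2^1*5^3 * 11^1* 103^1*809^1*1693^1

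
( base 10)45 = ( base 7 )63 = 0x2d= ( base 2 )101101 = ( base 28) 1H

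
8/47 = 8/47 = 0.17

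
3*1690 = 5070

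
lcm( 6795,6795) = 6795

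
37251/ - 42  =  -12417/14 = -886.93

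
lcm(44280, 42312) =1904040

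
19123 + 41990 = 61113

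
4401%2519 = 1882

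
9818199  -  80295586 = -70477387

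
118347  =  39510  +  78837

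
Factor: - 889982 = - 2^1*479^1*929^1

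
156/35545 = 156/35545=0.00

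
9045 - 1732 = 7313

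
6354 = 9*706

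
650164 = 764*851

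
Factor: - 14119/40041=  - 3^ (-3) * 7^1*1483^( - 1 )*2017^1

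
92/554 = 46/277 =0.17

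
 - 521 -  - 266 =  - 255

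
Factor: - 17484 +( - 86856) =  - 2^2*3^1* 5^1*37^1*47^1 = - 104340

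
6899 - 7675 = -776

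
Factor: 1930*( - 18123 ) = -2^1*3^1*5^1*7^1*193^1 * 863^1 = - 34977390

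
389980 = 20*19499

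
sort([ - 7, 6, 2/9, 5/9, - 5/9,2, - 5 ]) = [-7, - 5, - 5/9, 2/9, 5/9 , 2, 6 ]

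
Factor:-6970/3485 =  - 2^1 = - 2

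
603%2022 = 603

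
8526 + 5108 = 13634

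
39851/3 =39851/3 = 13283.67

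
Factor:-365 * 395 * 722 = -104094350 = - 2^1*5^2 * 19^2*73^1*79^1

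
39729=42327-2598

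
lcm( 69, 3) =69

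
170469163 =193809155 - 23339992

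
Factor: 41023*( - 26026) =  - 1067664598=-  2^1*7^1* 11^1* 13^2 * 41023^1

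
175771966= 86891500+88880466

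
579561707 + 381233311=960795018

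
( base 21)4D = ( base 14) 6D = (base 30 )37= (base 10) 97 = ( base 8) 141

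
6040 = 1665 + 4375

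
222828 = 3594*62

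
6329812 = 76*83287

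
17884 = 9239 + 8645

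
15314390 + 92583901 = 107898291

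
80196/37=2167+ 17/37 = 2167.46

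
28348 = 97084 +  - 68736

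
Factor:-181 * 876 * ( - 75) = 11891700 = 2^2 * 3^2 * 5^2*73^1*181^1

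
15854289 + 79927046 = 95781335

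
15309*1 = 15309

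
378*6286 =2376108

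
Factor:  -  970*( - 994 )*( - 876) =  - 2^4*3^1*5^1*7^1 * 71^1*73^1*97^1= - 844621680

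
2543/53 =47 + 52/53 = 47.98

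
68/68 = 1 = 1.00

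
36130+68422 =104552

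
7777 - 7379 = 398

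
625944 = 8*78243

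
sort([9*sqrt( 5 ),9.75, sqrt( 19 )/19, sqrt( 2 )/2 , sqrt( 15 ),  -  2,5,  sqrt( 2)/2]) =[ - 2,sqrt( 19)/19,sqrt( 2) /2, sqrt( 2) /2,sqrt( 15),  5,9.75, 9*sqrt(5 )]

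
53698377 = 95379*563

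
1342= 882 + 460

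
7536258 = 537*14034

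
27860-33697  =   - 5837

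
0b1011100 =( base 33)2Q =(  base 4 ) 1130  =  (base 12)78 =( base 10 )92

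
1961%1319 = 642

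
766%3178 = 766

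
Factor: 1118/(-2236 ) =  - 2^(-1 ) = - 1/2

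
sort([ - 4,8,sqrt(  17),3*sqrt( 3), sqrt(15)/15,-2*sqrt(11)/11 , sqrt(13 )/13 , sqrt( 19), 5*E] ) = [ - 4, - 2*sqrt (11 )/11,  sqrt(15)/15, sqrt(13)/13,sqrt( 17 ), sqrt(19), 3*sqrt (3), 8, 5*E]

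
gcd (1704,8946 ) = 426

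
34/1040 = 17/520 = 0.03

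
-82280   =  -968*85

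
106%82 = 24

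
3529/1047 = 3529/1047 = 3.37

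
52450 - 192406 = -139956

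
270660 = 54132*5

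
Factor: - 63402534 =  - 2^1* 3^3*13^1*37^1*2441^1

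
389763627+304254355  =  694017982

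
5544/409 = 13+227/409=13.56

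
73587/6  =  12264+1/2 = 12264.50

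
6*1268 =7608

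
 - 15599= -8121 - 7478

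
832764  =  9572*87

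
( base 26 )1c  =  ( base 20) 1i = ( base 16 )26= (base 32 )16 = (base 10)38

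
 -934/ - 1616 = 467/808  =  0.58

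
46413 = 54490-8077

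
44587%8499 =2092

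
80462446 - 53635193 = 26827253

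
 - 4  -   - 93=89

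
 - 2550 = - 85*30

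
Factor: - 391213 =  - 67^1*5839^1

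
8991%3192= 2607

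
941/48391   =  941/48391= 0.02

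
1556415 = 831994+724421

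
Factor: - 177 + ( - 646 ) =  - 823^1 =- 823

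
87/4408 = 3/152 = 0.02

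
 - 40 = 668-708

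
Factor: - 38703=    - 3^1 * 7^1 * 19^1*97^1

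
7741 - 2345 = 5396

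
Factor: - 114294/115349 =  - 2^1*3^1* 13^( - 1)*19^( - 1 )*43^1*443^1*467^ ( - 1 ) 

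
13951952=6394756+7557196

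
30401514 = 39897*762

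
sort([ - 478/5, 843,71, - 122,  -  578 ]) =[ - 578, -122, - 478/5, 71,843]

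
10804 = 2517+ 8287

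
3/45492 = 1/15164 = 0.00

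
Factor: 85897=7^2*1753^1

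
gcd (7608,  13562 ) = 2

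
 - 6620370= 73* ( - 90690) 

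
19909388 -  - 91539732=111449120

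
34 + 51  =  85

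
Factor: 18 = 2^1 * 3^2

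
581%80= 21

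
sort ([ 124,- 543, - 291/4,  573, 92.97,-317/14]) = [  -  543, -291/4, - 317/14, 92.97, 124,573 ]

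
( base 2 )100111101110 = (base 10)2542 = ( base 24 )49m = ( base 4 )213232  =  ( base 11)1A01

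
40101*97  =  3889797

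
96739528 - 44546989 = 52192539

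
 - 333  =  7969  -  8302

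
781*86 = 67166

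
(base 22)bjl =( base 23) AKD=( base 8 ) 13203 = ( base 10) 5763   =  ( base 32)5k3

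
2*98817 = 197634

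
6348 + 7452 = 13800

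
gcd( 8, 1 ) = 1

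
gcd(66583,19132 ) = 1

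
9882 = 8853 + 1029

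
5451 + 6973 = 12424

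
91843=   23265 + 68578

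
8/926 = 4/463 = 0.01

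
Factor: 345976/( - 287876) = -2^1*59^1 *79^( - 1)*733^1*911^(  -  1) = - 86494/71969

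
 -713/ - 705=713/705 = 1.01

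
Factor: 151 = 151^1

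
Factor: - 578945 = - 5^1*89^1*1301^1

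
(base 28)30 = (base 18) 4c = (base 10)84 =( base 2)1010100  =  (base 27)33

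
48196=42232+5964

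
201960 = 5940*34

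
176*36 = 6336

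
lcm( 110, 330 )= 330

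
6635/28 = 6635/28 = 236.96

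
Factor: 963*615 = 592245= 3^3*5^1*41^1*107^1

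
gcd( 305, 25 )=5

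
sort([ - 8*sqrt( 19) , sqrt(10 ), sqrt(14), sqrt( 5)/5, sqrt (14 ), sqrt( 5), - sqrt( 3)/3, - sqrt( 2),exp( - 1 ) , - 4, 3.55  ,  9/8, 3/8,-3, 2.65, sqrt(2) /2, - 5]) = [ - 8*sqrt( 19), -5, - 4,  -  3, - sqrt(2), - sqrt ( 3)/3, exp( - 1) , 3/8, sqrt ( 5) /5 , sqrt(2 )/2,9/8, sqrt( 5), 2.65, sqrt(10 ), 3.55,sqrt(14 ), sqrt( 14)]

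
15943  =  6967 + 8976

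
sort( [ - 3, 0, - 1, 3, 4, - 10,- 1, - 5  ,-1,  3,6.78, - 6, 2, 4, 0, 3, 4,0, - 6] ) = [ - 10, - 6,-6, - 5,-3, - 1, - 1 , - 1,  0, 0, 0 , 2,3, 3,3, 4 , 4, 4, 6.78]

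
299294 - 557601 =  - 258307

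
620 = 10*62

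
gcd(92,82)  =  2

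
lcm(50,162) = 4050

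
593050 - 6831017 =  - 6237967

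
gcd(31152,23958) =66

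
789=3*263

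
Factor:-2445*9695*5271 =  - 124945233525 = - 3^2*5^2*7^2*163^1*251^1*277^1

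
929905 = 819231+110674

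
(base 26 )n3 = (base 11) 4a7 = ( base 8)1131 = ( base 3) 211021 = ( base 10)601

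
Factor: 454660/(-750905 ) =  - 508/839 = - 2^2*127^1*839^(-1 )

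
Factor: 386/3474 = 1/9=3^ ( - 2 ) 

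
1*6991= 6991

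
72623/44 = 72623/44 = 1650.52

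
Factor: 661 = 661^1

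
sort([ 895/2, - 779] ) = [ - 779, 895/2]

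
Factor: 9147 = 3^1*3049^1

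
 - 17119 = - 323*53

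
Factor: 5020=2^2*5^1 * 251^1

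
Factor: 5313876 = 2^2*3^1* 442823^1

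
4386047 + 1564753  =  5950800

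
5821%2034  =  1753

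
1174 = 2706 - 1532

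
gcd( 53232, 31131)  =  3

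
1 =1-0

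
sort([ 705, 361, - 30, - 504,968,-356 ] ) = [ - 504,  -  356, - 30,361  ,  705,968]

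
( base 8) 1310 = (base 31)MU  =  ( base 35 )kc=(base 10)712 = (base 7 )2035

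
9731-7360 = 2371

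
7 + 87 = 94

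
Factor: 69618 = 2^1*3^1*41^1*283^1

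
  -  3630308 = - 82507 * 44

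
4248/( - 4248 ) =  - 1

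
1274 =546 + 728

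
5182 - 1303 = 3879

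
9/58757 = 9/58757 = 0.00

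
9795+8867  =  18662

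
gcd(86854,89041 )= 1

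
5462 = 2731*2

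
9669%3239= 3191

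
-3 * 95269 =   -  285807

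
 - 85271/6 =- 85271/6  =  - 14211.83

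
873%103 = 49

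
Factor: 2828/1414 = 2^1=2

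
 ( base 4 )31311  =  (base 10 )885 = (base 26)181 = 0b1101110101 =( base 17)311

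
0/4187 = 0 = 0.00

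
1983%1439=544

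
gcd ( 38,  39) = 1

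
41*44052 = 1806132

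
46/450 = 23/225 = 0.10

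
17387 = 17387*1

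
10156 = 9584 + 572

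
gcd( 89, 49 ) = 1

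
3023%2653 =370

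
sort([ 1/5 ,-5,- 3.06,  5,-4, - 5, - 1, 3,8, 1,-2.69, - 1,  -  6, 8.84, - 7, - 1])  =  [ - 7, -6,- 5 ,-5,  -  4, -3.06,-2.69,  -  1, - 1,  -  1,1/5, 1, 3  ,  5, 8,8.84]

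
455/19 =23 + 18/19=23.95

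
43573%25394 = 18179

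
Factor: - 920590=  - 2^1*5^1*11^1*8369^1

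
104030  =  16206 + 87824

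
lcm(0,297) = 0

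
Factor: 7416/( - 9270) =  - 4/5 = - 2^2*5^( -1) 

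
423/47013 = 141/15671 = 0.01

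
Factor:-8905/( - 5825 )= 1781/1165 = 5^( - 1)*13^1*137^1*233^(-1 )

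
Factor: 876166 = 2^1*19^1*23057^1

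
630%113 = 65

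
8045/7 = 8045/7 = 1149.29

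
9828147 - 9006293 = 821854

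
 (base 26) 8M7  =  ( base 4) 1131203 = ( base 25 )9EC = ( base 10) 5987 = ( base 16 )1763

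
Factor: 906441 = 3^1*73^1*4139^1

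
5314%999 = 319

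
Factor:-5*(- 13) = 65 = 5^1*13^1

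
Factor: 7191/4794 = 2^( - 1 )*3^1= 3/2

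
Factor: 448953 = 3^1*17^1*8803^1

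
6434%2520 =1394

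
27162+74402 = 101564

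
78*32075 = 2501850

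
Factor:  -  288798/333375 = -2^1*5^(  -  3)*7^( - 1)*379^1 = - 758/875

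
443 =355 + 88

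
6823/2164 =6823/2164= 3.15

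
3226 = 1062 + 2164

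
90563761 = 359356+90204405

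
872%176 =168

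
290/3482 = 145/1741  =  0.08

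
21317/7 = 3045 + 2/7 = 3045.29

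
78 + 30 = 108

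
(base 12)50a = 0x2da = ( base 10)730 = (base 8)1332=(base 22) 1b4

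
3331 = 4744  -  1413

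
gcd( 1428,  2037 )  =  21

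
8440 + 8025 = 16465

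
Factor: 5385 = 3^1 *5^1*359^1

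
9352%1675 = 977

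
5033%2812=2221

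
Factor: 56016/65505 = 2^4*3^1 * 5^( - 1)*11^ (-1 )*389^1*397^ ( - 1) = 18672/21835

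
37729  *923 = 34823867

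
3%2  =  1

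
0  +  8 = 8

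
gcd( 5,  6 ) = 1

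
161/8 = 161/8 = 20.12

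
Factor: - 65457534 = -2^1*3^1 * 439^1*24851^1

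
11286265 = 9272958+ 2013307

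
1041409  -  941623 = 99786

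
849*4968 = 4217832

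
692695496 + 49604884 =742300380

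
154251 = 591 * 261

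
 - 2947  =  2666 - 5613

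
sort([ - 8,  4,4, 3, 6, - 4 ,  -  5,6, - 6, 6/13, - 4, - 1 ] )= [ - 8, - 6,- 5 ,  -  4, - 4, - 1, 6/13,3,4, 4, 6, 6]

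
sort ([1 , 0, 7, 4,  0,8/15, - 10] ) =[ - 10, 0, 0,8/15,1, 4,7] 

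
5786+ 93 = 5879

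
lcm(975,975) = 975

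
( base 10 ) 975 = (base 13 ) 5a0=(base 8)1717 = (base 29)14i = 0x3cf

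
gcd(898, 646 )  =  2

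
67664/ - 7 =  - 9667 + 5/7 = -9666.29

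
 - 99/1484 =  - 1+1385/1484   =  - 0.07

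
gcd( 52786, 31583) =1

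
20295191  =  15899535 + 4395656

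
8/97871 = 8/97871 =0.00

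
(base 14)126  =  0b11100110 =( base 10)230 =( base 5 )1410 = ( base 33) 6w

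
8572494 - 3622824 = 4949670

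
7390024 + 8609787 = 15999811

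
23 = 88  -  65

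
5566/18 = 309 + 2/9 = 309.22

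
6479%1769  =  1172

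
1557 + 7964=9521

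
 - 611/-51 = 611/51 = 11.98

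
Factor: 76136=2^3*31^1*307^1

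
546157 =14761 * 37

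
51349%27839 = 23510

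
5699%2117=1465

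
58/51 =58/51 = 1.14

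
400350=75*5338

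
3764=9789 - 6025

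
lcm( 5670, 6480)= 45360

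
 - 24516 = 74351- 98867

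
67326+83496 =150822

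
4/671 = 4/671 = 0.01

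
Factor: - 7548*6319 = - 2^2*3^1*17^1*37^1 * 71^1 * 89^1  =  - 47695812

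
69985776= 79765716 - 9779940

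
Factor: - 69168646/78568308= - 2^(- 1)*3^( - 2 )*7^ ( - 1) * 13^( - 1)*29^( - 1 ) * 827^(-1 )*34584323^1 =-34584323/39284154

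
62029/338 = 62029/338 = 183.52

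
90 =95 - 5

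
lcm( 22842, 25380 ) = 228420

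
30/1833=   10/611 = 0.02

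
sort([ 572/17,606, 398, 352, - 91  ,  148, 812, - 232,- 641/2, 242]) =[ - 641/2, - 232, - 91, 572/17,148,242,  352,398,  606,812 ]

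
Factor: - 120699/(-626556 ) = 2^(-2 )*3^1 * 7^(-1)*7459^(  -  1 )*13411^1 = 40233/208852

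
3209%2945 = 264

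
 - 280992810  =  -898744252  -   - 617751442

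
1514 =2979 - 1465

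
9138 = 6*1523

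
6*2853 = 17118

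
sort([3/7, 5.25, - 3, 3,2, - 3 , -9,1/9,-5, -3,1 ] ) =[ - 9 , - 5 ,-3, - 3, - 3,1/9, 3/7 , 1 , 2, 3  ,  5.25]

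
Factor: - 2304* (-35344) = 81432576 =2^12*3^2*47^2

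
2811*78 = 219258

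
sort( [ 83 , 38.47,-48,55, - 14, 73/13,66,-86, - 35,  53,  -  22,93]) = [-86, - 48, - 35 , - 22, - 14,73/13,38.47, 53,55,66 , 83, 93 ] 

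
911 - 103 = 808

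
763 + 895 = 1658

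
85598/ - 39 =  - 2195 + 7/39 = - 2194.82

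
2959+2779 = 5738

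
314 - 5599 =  - 5285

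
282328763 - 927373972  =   - 645045209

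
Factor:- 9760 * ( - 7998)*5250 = 2^7*3^2 * 5^4 *7^1*31^1* 43^1 *61^1 = 409817520000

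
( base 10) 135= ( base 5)1020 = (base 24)5f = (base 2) 10000111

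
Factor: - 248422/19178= - 557/43 = - 43^ (  -  1)*557^1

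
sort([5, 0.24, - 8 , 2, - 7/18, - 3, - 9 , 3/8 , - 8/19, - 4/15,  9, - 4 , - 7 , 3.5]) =[  -  9,-8,-7,- 4,-3,-8/19, - 7/18, - 4/15,0.24,3/8 , 2, 3.5,5,9]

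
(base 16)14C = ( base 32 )ac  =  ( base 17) 129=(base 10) 332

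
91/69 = 91/69 =1.32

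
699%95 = 34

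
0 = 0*18399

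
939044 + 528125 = 1467169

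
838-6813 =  - 5975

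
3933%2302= 1631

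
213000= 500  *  426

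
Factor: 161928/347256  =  173/371 = 7^( - 1)*53^(-1)*173^1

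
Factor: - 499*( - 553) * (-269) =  - 74229743 = - 7^1*79^1*269^1*499^1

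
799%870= 799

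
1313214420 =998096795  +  315117625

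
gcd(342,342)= 342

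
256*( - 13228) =-3386368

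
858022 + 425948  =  1283970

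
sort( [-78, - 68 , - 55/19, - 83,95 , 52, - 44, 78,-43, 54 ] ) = [  -  83 , - 78, - 68, -44,-43, - 55/19, 52 , 54,  78  ,  95]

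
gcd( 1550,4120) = 10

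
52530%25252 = 2026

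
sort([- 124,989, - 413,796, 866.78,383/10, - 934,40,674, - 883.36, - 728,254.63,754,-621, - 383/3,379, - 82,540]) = [ - 934, - 883.36, - 728, - 621, - 413, - 383/3,  -  124, - 82, 383/10,40,254.63,379 , 540,674,754,796,866.78,989]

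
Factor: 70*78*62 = 2^3*3^1*5^1 *7^1*13^1*31^1=338520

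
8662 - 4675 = 3987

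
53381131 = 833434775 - 780053644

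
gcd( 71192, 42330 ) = 2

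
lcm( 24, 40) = 120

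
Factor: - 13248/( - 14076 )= 16/17 = 2^4*17^( - 1) 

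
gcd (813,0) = 813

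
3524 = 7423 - 3899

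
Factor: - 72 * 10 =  - 720 = - 2^4*3^2*5^1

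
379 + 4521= 4900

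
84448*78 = 6586944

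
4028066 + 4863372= 8891438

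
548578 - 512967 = 35611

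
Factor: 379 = 379^1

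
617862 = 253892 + 363970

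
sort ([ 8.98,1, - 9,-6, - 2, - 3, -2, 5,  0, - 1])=[ - 9 , - 6, - 3, - 2, - 2, - 1,0, 1  ,  5 , 8.98 ]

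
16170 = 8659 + 7511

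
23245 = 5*4649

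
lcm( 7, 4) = 28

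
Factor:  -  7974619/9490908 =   -  2^ ( - 2)*3^( - 1 )*7^( - 2)*743^1*10733^1*16141^( - 1 )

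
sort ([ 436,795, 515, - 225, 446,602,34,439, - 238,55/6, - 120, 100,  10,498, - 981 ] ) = [-981, - 238, -225, - 120,55/6 , 10 , 34,100 , 436, 439, 446, 498, 515, 602,795]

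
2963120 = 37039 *80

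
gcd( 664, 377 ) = 1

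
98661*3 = 295983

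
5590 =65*86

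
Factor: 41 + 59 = 2^2*5^2 = 100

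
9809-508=9301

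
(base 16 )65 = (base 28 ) 3H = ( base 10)101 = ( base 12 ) 85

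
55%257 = 55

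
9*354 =3186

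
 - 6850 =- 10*685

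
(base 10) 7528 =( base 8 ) 16550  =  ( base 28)9go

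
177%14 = 9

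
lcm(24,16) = 48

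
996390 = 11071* 90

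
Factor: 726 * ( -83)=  - 60258 = - 2^1*3^1*11^2*83^1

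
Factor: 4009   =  19^1*211^1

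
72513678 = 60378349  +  12135329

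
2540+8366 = 10906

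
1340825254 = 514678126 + 826147128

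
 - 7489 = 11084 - 18573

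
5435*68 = 369580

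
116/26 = 4 + 6/13 = 4.46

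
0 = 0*323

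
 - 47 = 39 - 86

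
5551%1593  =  772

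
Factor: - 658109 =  - 211^1*3119^1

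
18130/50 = 362 + 3/5 = 362.60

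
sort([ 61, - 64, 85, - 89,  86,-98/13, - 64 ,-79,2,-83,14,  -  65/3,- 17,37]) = [ - 89,  -  83,-79, - 64, - 64, - 65/3,  -  17, - 98/13,2,14,37, 61,85, 86 ]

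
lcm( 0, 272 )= 0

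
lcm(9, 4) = 36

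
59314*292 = 17319688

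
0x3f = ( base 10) 63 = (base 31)21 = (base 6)143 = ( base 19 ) 36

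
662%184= 110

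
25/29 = 25/29=0.86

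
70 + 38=108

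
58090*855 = 49666950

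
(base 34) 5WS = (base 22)E5A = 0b1101011110000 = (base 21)fd8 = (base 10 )6896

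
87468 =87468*1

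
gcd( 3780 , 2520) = 1260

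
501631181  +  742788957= 1244420138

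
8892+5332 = 14224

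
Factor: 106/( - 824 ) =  - 2^( - 2)*53^1*103^ ( - 1 ) = - 53/412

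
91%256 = 91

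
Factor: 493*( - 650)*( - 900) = 2^3*3^2*5^4*13^1* 17^1*29^1 = 288405000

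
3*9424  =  28272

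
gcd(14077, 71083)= 1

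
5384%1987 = 1410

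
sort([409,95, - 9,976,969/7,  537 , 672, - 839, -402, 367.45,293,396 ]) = [  -  839, - 402,-9, 95,969/7,293,367.45,396,409,537,672, 976 ]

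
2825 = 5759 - 2934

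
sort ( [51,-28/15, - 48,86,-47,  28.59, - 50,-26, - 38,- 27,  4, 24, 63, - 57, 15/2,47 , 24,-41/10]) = [ - 57,- 50 ,-48 ,-47, - 38,-27, - 26,-41/10, -28/15, 4, 15/2 , 24  ,  24,28.59, 47,51,63,86 ]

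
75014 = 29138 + 45876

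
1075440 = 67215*16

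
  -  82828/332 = - 20707/83 = - 249.48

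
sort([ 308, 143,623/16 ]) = [ 623/16,143, 308] 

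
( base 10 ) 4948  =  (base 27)6L7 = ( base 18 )f4g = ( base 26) 788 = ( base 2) 1001101010100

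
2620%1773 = 847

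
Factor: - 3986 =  - 2^1*1993^1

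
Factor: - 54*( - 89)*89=2^1  *3^3 * 89^2 = 427734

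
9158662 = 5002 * 1831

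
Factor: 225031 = 307^1  *733^1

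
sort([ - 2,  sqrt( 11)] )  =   [ - 2,sqrt( 11) ]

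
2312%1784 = 528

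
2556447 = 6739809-4183362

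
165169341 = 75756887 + 89412454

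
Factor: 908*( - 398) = - 2^3*199^1*227^1  =  - 361384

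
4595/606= 7 + 353/606 = 7.58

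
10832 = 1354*8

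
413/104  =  3 + 101/104= 3.97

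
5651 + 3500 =9151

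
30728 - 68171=-37443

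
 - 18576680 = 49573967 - 68150647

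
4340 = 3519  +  821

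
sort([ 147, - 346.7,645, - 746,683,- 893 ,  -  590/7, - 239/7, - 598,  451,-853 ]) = [ - 893, - 853, - 746, - 598, - 346.7, - 590/7 , -239/7, 147, 451, 645,683]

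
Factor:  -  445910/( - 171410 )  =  731/281 = 17^1*43^1*281^(  -  1)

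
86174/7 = 86174/7 = 12310.57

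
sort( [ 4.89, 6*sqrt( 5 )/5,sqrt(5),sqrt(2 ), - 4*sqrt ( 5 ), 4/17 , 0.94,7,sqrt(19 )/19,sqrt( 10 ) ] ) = [ - 4*sqrt(5), sqrt(19) /19,4/17,0.94, sqrt( 2),sqrt(5),6  *  sqrt(5 ) /5, sqrt(10 ),4.89 , 7 ]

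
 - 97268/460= - 212 + 63/115 = - 211.45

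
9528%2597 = 1737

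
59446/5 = 59446/5 = 11889.20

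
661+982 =1643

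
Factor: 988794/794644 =494397/397322 = 2^( - 1 )*3^3*257^( - 1 )*773^( - 1 )*18311^1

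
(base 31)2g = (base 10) 78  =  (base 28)2m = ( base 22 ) 3c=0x4E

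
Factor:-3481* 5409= - 3^2*59^2 * 601^1 = -18828729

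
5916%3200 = 2716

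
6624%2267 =2090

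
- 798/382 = -399/191 = - 2.09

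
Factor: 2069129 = 2069129^1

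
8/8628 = 2/2157 = 0.00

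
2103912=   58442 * 36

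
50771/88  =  50771/88 = 576.94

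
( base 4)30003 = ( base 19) 22B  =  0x303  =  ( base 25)15L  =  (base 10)771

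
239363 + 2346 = 241709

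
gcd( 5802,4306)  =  2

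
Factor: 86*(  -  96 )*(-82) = 2^7*3^1 * 41^1*43^1 = 676992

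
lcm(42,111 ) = 1554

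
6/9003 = 2/3001 = 0.00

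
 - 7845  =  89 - 7934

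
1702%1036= 666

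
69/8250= 23/2750 = 0.01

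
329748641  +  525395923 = 855144564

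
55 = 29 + 26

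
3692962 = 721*5122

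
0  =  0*5574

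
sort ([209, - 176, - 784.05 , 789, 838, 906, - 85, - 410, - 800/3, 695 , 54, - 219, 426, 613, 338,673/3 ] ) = [ - 784.05,  -  410,- 800/3,- 219, - 176, - 85, 54, 209, 673/3,338, 426, 613, 695, 789 , 838, 906] 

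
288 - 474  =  -186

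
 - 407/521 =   -  407/521 = -0.78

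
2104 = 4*526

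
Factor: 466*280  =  130480 = 2^4*5^1*7^1*233^1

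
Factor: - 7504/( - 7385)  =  1072/1055= 2^4*5^(-1 )*67^1*211^( - 1 )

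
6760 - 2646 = 4114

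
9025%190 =95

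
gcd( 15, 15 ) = 15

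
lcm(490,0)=0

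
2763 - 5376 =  - 2613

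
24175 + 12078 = 36253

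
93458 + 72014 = 165472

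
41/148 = 41/148= 0.28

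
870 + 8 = 878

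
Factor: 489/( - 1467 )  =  -1/3 = - 3^( - 1)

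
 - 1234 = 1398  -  2632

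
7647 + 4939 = 12586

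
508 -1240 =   -  732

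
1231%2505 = 1231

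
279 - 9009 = - 8730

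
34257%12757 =8743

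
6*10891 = 65346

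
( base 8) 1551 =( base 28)135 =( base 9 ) 1170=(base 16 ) 369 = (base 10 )873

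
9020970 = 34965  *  258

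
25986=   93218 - 67232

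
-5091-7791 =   -  12882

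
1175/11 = 1175/11 = 106.82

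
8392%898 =310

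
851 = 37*23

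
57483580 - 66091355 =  - 8607775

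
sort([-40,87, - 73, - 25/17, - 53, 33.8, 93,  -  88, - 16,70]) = [ - 88,-73, - 53, - 40, - 16, - 25/17,33.8,70,87,93 ]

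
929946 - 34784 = 895162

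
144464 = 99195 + 45269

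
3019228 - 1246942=1772286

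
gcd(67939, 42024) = 1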